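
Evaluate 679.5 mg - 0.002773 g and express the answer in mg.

676.727 mg

In mg:
  679.5 mg → 679.5
  0.002773 g = 0.002773 × 10³ mg = 2.773
Difference: 679.5 - 2.773 = 676.727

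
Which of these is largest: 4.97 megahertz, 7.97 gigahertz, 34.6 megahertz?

7.97 gigahertz

4.97 megahertz = 4970000 hertz
7.97 gigahertz = 7970000000 hertz
34.6 megahertz = 34600000 hertz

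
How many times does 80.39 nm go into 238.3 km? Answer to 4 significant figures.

2964000000000

(238.3 × 10³) / (80.39 × 10⁻⁹) = 2.9643 × 10¹²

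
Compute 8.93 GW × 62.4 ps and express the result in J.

0.557232 J

8.93 × 10^9 × 62.4 × 10^-12 = 557.232 × 10^-3 J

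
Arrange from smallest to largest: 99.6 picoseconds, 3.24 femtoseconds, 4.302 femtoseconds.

99.6 picoseconds = 0.0000000000996 seconds
3.24 femtoseconds = 0.00000000000000324 seconds
4.302 femtoseconds = 0.000000000000004302 seconds

3.24 femtoseconds < 4.302 femtoseconds < 99.6 picoseconds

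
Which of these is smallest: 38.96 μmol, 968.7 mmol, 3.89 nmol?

3.89 nmol

38.96 μmol = 0.00003896 mol
968.7 mmol = 0.9687 mol
3.89 nmol = 0.00000000389 mol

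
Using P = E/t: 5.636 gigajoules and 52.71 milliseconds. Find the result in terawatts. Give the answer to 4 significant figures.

0.1069 terawatts

(5.636e9) / (52.71e-3) = 0.106925e12 W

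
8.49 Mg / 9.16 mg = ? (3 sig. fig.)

927000000

(8.49 × 10⁶) / (9.16 × 10⁻³) = 0.9269 × 10⁹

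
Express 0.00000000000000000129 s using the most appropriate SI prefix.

= 1.29e-18 s; 1e-18 is atto.

1.29 as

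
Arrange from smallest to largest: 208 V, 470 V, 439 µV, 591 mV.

439 µV < 591 mV < 208 V < 470 V

208 V = 208 V
470 V = 470 V
439 µV = 0.000439 V
591 mV = 0.591 V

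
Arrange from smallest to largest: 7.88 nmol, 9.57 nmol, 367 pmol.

367 pmol < 7.88 nmol < 9.57 nmol

7.88 nmol = 0.00000000788 mol
9.57 nmol = 0.00000000957 mol
367 pmol = 0.000000000367 mol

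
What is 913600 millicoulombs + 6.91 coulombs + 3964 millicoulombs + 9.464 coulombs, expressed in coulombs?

933.938 coulombs

In coulombs:
  913600 millicoulombs = 913600e-3 coulombs = 913.6
  6.91 coulombs → 6.91
  3964 millicoulombs = 3964e-3 coulombs = 3.964
  9.464 coulombs → 9.464
Sum: 913.6 + 6.91 + 3.964 + 9.464 = 933.938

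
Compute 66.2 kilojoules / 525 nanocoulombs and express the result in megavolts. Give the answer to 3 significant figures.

(66.2 × 10^3) / (525 × 10^-9) = 0.1261 × 10^12 V

126000 megavolts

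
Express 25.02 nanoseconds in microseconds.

0.02502 microseconds

nano = 1e-9, micro = 1e-6; factor is 1e-3.
25.02 × 1e-3 = 0.02502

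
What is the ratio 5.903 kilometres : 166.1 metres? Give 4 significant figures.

(5.903e3) / (166.1) = 0.035539e3

35.54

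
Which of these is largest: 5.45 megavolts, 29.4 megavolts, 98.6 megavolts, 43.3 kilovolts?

98.6 megavolts

5.45 megavolts = 5450000 volts
29.4 megavolts = 29400000 volts
98.6 megavolts = 98600000 volts
43.3 kilovolts = 43300 volts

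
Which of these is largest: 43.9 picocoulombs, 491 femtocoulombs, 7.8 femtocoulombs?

43.9 picocoulombs

43.9 picocoulombs = 0.0000000000439 coulombs
491 femtocoulombs = 0.000000000000491 coulombs
7.8 femtocoulombs = 0.0000000000000078 coulombs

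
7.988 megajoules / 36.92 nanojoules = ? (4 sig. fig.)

216400000000000

(7.988e6) / (36.92e-9) = 0.21636e15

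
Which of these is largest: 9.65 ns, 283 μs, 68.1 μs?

283 μs

9.65 ns = 0.00000000965 s
283 μs = 0.000283 s
68.1 μs = 0.0000681 s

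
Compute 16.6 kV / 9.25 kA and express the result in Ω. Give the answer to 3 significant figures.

(16.6 × 10³) / (9.25 × 10³) = 1.7946 Ω

1.79 Ω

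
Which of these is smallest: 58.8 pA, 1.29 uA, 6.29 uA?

58.8 pA

58.8 pA = 0.0000000000588 A
1.29 uA = 0.00000129 A
6.29 uA = 0.00000629 A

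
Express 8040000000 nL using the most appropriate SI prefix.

8.04 L

= 8.04 L; mantissa already in [1, 1000).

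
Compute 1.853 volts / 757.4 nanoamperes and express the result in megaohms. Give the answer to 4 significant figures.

(1.853) / (757.4 × 10⁻⁹) = 0.00244653 × 10⁹ Ω

2.447 megaohms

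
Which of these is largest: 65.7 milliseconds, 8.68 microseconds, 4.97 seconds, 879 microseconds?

4.97 seconds

65.7 milliseconds = 0.0657 seconds
8.68 microseconds = 0.00000868 seconds
4.97 seconds = 4.97 seconds
879 microseconds = 0.000879 seconds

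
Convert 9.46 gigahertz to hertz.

9460000000 hertz

giga = 10⁹, (no prefix) = 10⁰; factor is 10⁹.
9.46 × 10⁹ = 9460000000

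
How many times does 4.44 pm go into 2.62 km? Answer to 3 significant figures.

590000000000000

(2.62 × 10^3) / (4.44 × 10^-12) = 0.5901 × 10^15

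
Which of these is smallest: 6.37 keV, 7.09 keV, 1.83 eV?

6.37 keV = 6370 eV
7.09 keV = 7090 eV
1.83 eV = 1.83 eV

1.83 eV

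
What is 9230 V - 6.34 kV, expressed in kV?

2.89 kV

In kV:
  9230 V = 9230 × 10^-3 kV = 9.23
  6.34 kV → 6.34
Difference: 9.23 - 6.34 = 2.89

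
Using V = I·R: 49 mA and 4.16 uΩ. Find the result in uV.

0.20384 uV

49e-3 × 4.16e-6 = 203.84e-9 V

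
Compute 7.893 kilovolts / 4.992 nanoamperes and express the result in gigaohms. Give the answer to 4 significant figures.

1581 gigaohms

(7.893 × 10^3) / (4.992 × 10^-9) = 1.58113 × 10^12 Ω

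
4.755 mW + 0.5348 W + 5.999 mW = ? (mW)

In mW:
  4.755 mW → 4.755
  0.5348 W = 0.5348e3 mW = 534.8
  5.999 mW → 5.999
Sum: 4.755 + 534.8 + 5.999 = 545.554

545.554 mW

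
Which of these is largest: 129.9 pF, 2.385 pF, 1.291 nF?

1.291 nF

129.9 pF = 0.0000000001299 F
2.385 pF = 0.000000000002385 F
1.291 nF = 0.000000001291 F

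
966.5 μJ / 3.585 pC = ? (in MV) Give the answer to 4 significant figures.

(966.5e-6) / (3.585e-12) = 269.596e6 V

269.6 MV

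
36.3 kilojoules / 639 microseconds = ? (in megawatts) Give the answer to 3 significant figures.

(36.3 × 10³) / (639 × 10⁻⁶) = 0.056808 × 10⁹ W

56.8 megawatts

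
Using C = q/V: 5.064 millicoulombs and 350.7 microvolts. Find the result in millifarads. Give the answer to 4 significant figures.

(5.064e-3) / (350.7e-6) = 0.0144397e3 F

14440 millifarads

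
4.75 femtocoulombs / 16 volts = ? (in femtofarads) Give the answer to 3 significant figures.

(4.75 × 10^-15) / (16) = 0.29688 × 10^-15 F

0.297 femtofarads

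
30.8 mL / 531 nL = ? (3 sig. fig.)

(30.8 × 10^-3) / (531 × 10^-9) = 0.058 × 10^6

58000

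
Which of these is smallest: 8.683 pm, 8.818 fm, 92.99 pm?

8.818 fm

8.683 pm = 0.000000000008683 m
8.818 fm = 0.000000000000008818 m
92.99 pm = 0.00000000009299 m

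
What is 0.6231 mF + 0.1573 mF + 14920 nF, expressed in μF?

In μF:
  0.6231 mF = 0.6231e3 μF = 623.1
  0.1573 mF = 0.1573e3 μF = 157.3
  14920 nF = 14920e-3 μF = 14.92
Sum: 623.1 + 157.3 + 14.92 = 795.32

795.32 μF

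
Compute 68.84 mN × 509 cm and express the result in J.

68.84 × 10^-3 × 509 × 10^-2 = 35039.56 × 10^-5 J

0.3503956 J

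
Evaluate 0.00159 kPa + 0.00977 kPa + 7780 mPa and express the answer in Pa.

In Pa:
  0.00159 kPa = 0.00159 × 10³ Pa = 1.59
  0.00977 kPa = 0.00977 × 10³ Pa = 9.77
  7780 mPa = 7780 × 10⁻³ Pa = 7.78
Sum: 1.59 + 9.77 + 7.78 = 19.14

19.14 Pa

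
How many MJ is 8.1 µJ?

micro = 10⁻⁶, mega = 10⁶; factor is 10⁻¹².
8.1 × 10⁻¹² = 0.0000000000081

0.0000000000081 MJ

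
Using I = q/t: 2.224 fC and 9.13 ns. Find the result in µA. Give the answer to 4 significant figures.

0.2436 µA

(2.224 × 10⁻¹⁵) / (9.13 × 10⁻⁹) = 0.243593 × 10⁻⁶ A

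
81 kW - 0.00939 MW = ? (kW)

71.61 kW

In kW:
  81 kW → 81
  0.00939 MW = 0.00939 × 10³ kW = 9.39
Difference: 81 - 9.39 = 71.61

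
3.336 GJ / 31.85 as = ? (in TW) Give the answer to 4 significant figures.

104700000000000 TW

(3.336 × 10^9) / (31.85 × 10^-18) = 0.104741 × 10^27 W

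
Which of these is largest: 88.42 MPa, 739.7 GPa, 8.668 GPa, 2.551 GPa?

739.7 GPa

88.42 MPa = 88420000 Pa
739.7 GPa = 739700000000 Pa
8.668 GPa = 8668000000 Pa
2.551 GPa = 2551000000 Pa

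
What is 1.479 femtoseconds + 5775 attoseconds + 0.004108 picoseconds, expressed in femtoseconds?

11.362 femtoseconds

In femtoseconds:
  1.479 femtoseconds → 1.479
  5775 attoseconds = 5775 × 10^-3 femtoseconds = 5.775
  0.004108 picoseconds = 0.004108 × 10^3 femtoseconds = 4.108
Sum: 1.479 + 5.775 + 4.108 = 11.362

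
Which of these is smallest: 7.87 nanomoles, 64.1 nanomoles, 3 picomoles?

7.87 nanomoles = 0.00000000787 moles
64.1 nanomoles = 0.0000000641 moles
3 picomoles = 0.000000000003 moles

3 picomoles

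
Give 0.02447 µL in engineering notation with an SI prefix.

24.47 nL

= 24.47 × 10⁻⁹ L; 10⁻⁹ is nano.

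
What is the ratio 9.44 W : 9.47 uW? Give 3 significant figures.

(9.44) / (9.47 × 10^-6) = 0.9968 × 10^6

997000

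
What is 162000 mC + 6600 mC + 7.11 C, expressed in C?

In C:
  162000 mC = 162000e-3 C = 162
  6600 mC = 6600e-3 C = 6.6
  7.11 C → 7.11
Sum: 162 + 6.6 + 7.11 = 175.71

175.71 C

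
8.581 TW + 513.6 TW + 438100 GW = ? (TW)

In TW:
  8.581 TW → 8.581
  513.6 TW → 513.6
  438100 GW = 438100 × 10⁻³ TW = 438.1
Sum: 8.581 + 513.6 + 438.1 = 960.281

960.281 TW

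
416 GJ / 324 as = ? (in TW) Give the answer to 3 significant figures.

1280000000000000 TW

(416 × 10^9) / (324 × 10^-18) = 1.284 × 10^27 W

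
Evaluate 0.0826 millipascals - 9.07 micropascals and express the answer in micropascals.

In micropascals:
  0.0826 millipascals = 0.0826e3 micropascals = 82.6
  9.07 micropascals → 9.07
Difference: 82.6 - 9.07 = 73.53

73.53 micropascals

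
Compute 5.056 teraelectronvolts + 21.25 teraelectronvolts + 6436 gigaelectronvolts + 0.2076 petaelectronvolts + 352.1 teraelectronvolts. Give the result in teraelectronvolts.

592.442 teraelectronvolts

In teraelectronvolts:
  5.056 teraelectronvolts → 5.056
  21.25 teraelectronvolts → 21.25
  6436 gigaelectronvolts = 6436e-3 teraelectronvolts = 6.436
  0.2076 petaelectronvolts = 0.2076e3 teraelectronvolts = 207.6
  352.1 teraelectronvolts → 352.1
Sum: 5.056 + 21.25 + 6.436 + 207.6 + 352.1 = 592.442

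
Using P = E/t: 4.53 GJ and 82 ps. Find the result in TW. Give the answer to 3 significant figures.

55200000 TW

(4.53 × 10⁹) / (82 × 10⁻¹²) = 0.055244 × 10²¹ W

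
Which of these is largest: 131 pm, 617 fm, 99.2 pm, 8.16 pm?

131 pm

131 pm = 0.000000000131 m
617 fm = 0.000000000000617 m
99.2 pm = 0.0000000000992 m
8.16 pm = 0.00000000000816 m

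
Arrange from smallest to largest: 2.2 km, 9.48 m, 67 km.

9.48 m < 2.2 km < 67 km

2.2 km = 2200 m
9.48 m = 9.48 m
67 km = 67000 m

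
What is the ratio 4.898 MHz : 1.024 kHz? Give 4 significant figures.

(4.898e6) / (1.024e3) = 4.7832e3

4783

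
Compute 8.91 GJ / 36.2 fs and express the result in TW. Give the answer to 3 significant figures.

(8.91 × 10⁹) / (36.2 × 10⁻¹⁵) = 0.24613 × 10²⁴ W

246000000000 TW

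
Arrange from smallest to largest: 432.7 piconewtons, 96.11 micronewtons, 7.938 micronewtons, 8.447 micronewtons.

432.7 piconewtons = 0.0000000004327 newtons
96.11 micronewtons = 0.00009611 newtons
7.938 micronewtons = 0.000007938 newtons
8.447 micronewtons = 0.000008447 newtons

432.7 piconewtons < 7.938 micronewtons < 8.447 micronewtons < 96.11 micronewtons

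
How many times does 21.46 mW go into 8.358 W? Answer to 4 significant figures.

389.5

(8.358) / (21.46e-3) = 0.38947e3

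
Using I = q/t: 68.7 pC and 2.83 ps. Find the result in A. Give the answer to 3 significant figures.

(68.7e-12) / (2.83e-12) = 24.276 A

24.3 A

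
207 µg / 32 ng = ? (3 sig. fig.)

(207 × 10^-6) / (32 × 10^-9) = 6.469 × 10^3

6470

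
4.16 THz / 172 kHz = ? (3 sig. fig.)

(4.16 × 10^12) / (172 × 10^3) = 0.02419 × 10^9

24200000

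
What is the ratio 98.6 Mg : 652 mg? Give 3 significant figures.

(98.6 × 10⁶) / (652 × 10⁻³) = 0.1512 × 10⁹

151000000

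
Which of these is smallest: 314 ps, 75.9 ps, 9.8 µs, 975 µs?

314 ps = 0.000000000314 s
75.9 ps = 0.0000000000759 s
9.8 µs = 0.0000098 s
975 µs = 0.000975 s

75.9 ps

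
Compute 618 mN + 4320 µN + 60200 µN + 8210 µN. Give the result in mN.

In mN:
  618 mN → 618
  4320 µN = 4320e-3 mN = 4.32
  60200 µN = 60200e-3 mN = 60.2
  8210 µN = 8210e-3 mN = 8.21
Sum: 618 + 4.32 + 60.2 + 8.21 = 690.73

690.73 mN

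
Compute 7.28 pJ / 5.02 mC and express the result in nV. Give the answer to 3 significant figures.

(7.28e-12) / (5.02e-3) = 1.4502e-9 V

1.45 nV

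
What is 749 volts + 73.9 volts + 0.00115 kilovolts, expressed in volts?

In volts:
  749 volts → 749
  73.9 volts → 73.9
  0.00115 kilovolts = 0.00115 × 10³ volts = 1.15
Sum: 749 + 73.9 + 1.15 = 824.05

824.05 volts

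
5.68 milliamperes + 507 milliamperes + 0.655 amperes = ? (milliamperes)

In milliamperes:
  5.68 milliamperes → 5.68
  507 milliamperes → 507
  0.655 amperes = 0.655e3 milliamperes = 655
Sum: 5.68 + 507 + 655 = 1167.68

1167.68 milliamperes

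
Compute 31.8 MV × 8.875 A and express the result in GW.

0.282225 GW

31.8e6 × 8.875 = 282.225e6 W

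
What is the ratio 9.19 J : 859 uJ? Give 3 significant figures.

10700

(9.19) / (859 × 10^-6) = 0.0107 × 10^6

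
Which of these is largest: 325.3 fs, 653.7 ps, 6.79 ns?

6.79 ns

325.3 fs = 0.0000000000003253 s
653.7 ps = 0.0000000006537 s
6.79 ns = 0.00000000679 s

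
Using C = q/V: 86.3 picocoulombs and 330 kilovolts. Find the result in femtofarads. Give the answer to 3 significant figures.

0.262 femtofarads

(86.3e-12) / (330e3) = 0.26152e-15 F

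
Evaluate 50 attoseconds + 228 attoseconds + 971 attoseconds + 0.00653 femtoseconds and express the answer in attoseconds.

In attoseconds:
  50 attoseconds → 50
  228 attoseconds → 228
  971 attoseconds → 971
  0.00653 femtoseconds = 0.00653 × 10³ attoseconds = 6.53
Sum: 50 + 228 + 971 + 6.53 = 1255.53

1255.53 attoseconds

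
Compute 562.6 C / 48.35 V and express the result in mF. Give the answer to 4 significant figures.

(562.6) / (48.35) = 11.636 F

11640 mF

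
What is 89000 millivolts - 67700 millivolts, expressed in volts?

21.3 volts

In volts:
  89000 millivolts = 89000e-3 volts = 89
  67700 millivolts = 67700e-3 volts = 67.7
Difference: 89 - 67.7 = 21.3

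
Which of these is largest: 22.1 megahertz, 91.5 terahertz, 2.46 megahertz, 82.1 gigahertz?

22.1 megahertz = 22100000 hertz
91.5 terahertz = 91500000000000 hertz
2.46 megahertz = 2460000 hertz
82.1 gigahertz = 82100000000 hertz

91.5 terahertz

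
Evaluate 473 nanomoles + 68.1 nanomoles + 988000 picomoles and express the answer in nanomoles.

In nanomoles:
  473 nanomoles → 473
  68.1 nanomoles → 68.1
  988000 picomoles = 988000 × 10⁻³ nanomoles = 988
Sum: 473 + 68.1 + 988 = 1529.1

1529.1 nanomoles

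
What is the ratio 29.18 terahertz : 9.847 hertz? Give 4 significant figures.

2963000000000

(29.18 × 10¹²) / (9.847) = 2.9633 × 10¹²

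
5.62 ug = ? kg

micro = 1e-6, kilo = 1e3; factor is 1e-9.
5.62 × 1e-9 = 0.00000000562

0.00000000562 kg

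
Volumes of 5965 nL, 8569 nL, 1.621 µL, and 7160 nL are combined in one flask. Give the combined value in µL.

In µL:
  5965 nL = 5965 × 10^-3 µL = 5.965
  8569 nL = 8569 × 10^-3 µL = 8.569
  1.621 µL → 1.621
  7160 nL = 7160 × 10^-3 µL = 7.16
Sum: 5.965 + 8.569 + 1.621 + 7.16 = 23.315

23.315 µL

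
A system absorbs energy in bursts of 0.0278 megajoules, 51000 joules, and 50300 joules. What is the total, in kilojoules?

129.1 kilojoules

In kilojoules:
  0.0278 megajoules = 0.0278 × 10³ kilojoules = 27.8
  51000 joules = 51000 × 10⁻³ kilojoules = 51
  50300 joules = 50300 × 10⁻³ kilojoules = 50.3
Sum: 27.8 + 51 + 50.3 = 129.1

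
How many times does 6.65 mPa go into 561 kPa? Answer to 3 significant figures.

(561 × 10³) / (6.65 × 10⁻³) = 84.36 × 10⁶

84400000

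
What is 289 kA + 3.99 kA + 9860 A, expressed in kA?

In kA:
  289 kA → 289
  3.99 kA → 3.99
  9860 A = 9860 × 10^-3 kA = 9.86
Sum: 289 + 3.99 + 9.86 = 302.85

302.85 kA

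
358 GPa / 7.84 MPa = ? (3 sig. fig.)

45700

(358 × 10⁹) / (7.84 × 10⁶) = 45.66 × 10³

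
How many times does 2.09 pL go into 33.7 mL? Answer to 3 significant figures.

(33.7 × 10^-3) / (2.09 × 10^-12) = 16.12 × 10^9

16100000000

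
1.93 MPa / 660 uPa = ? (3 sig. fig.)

2920000000

(1.93e6) / (660e-6) = 0.002924e12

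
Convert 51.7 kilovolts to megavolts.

kilo = 1e3, mega = 1e6; factor is 1e-3.
51.7 × 1e-3 = 0.0517

0.0517 megavolts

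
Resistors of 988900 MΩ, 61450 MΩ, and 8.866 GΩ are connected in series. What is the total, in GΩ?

1059.216 GΩ

In GΩ:
  988900 MΩ = 988900 × 10⁻³ GΩ = 988.9
  61450 MΩ = 61450 × 10⁻³ GΩ = 61.45
  8.866 GΩ → 8.866
Sum: 988.9 + 61.45 + 8.866 = 1059.216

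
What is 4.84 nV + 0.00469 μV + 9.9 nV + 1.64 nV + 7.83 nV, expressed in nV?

In nV:
  4.84 nV → 4.84
  0.00469 μV = 0.00469 × 10³ nV = 4.69
  9.9 nV → 9.9
  1.64 nV → 1.64
  7.83 nV → 7.83
Sum: 4.84 + 4.69 + 9.9 + 1.64 + 7.83 = 28.9

28.9 nV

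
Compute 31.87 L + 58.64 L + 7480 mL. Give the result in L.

In L:
  31.87 L → 31.87
  58.64 L → 58.64
  7480 mL = 7480e-3 L = 7.48
Sum: 31.87 + 58.64 + 7.48 = 97.99

97.99 L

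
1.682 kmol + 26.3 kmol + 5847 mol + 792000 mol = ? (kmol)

In kmol:
  1.682 kmol → 1.682
  26.3 kmol → 26.3
  5847 mol = 5847 × 10^-3 kmol = 5.847
  792000 mol = 792000 × 10^-3 kmol = 792
Sum: 1.682 + 26.3 + 5.847 + 792 = 825.829

825.829 kmol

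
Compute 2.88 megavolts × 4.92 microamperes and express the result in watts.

2.88 × 10^6 × 4.92 × 10^-6 = 14.1696 W

14.1696 watts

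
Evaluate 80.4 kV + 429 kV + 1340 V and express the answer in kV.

510.74 kV

In kV:
  80.4 kV → 80.4
  429 kV → 429
  1340 V = 1340 × 10⁻³ kV = 1.34
Sum: 80.4 + 429 + 1.34 = 510.74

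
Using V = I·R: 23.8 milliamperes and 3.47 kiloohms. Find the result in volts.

82.586 volts

23.8 × 10⁻³ × 3.47 × 10³ = 82.586 V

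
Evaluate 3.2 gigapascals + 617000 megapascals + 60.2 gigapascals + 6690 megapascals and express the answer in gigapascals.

687.09 gigapascals

In gigapascals:
  3.2 gigapascals → 3.2
  617000 megapascals = 617000e-3 gigapascals = 617
  60.2 gigapascals → 60.2
  6690 megapascals = 6690e-3 gigapascals = 6.69
Sum: 3.2 + 617 + 60.2 + 6.69 = 687.09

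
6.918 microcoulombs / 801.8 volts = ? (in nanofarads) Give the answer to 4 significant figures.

(6.918e-6) / (801.8) = 0.00862809e-6 F

8.628 nanofarads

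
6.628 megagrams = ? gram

mega = 1e6, (no prefix) = 1e0; factor is 1e6.
6.628 × 1e6 = 6628000

6628000 grams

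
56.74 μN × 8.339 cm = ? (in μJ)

56.74 × 10^-6 × 8.339 × 10^-2 = 473.15486 × 10^-8 J

4.7315486 μJ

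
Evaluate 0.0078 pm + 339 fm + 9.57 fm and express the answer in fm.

356.37 fm

In fm:
  0.0078 pm = 0.0078 × 10³ fm = 7.8
  339 fm → 339
  9.57 fm → 9.57
Sum: 7.8 + 339 + 9.57 = 356.37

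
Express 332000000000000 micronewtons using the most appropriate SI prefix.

= 332e6 newtons; 1e6 is mega.

332 meganewtons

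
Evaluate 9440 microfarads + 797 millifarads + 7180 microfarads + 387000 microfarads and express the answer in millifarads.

In millifarads:
  9440 microfarads = 9440e-3 millifarads = 9.44
  797 millifarads → 797
  7180 microfarads = 7180e-3 millifarads = 7.18
  387000 microfarads = 387000e-3 millifarads = 387
Sum: 9.44 + 797 + 7.18 + 387 = 1200.62

1200.62 millifarads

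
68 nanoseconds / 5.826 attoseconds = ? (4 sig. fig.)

(68e-9) / (5.826e-18) = 11.672e9

11670000000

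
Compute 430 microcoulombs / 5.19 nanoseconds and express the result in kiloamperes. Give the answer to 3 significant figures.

82.9 kiloamperes

(430e-6) / (5.19e-9) = 82.852e3 A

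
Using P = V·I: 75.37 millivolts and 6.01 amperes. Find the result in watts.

75.37 × 10^-3 × 6.01 = 452.9737 × 10^-3 W

0.4529737 watts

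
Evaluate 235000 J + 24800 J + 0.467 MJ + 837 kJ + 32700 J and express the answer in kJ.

In kJ:
  235000 J = 235000e-3 kJ = 235
  24800 J = 24800e-3 kJ = 24.8
  0.467 MJ = 0.467e3 kJ = 467
  837 kJ → 837
  32700 J = 32700e-3 kJ = 32.7
Sum: 235 + 24.8 + 467 + 837 + 32.7 = 1596.5

1596.5 kJ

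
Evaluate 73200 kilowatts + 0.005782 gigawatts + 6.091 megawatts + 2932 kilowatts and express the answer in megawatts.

88.005 megawatts

In megawatts:
  73200 kilowatts = 73200e-3 megawatts = 73.2
  0.005782 gigawatts = 0.005782e3 megawatts = 5.782
  6.091 megawatts → 6.091
  2932 kilowatts = 2932e-3 megawatts = 2.932
Sum: 73.2 + 5.782 + 6.091 + 2.932 = 88.005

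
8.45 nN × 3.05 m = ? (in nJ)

8.45 × 10^-9 × 3.05 = 25.7725 × 10^-9 J

25.7725 nJ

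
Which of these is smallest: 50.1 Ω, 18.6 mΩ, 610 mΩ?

18.6 mΩ

50.1 Ω = 50.1 Ω
18.6 mΩ = 0.0186 Ω
610 mΩ = 0.61 Ω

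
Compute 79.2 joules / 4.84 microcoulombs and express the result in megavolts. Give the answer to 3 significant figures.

16.4 megavolts

(79.2) / (4.84 × 10⁻⁶) = 16.364 × 10⁶ V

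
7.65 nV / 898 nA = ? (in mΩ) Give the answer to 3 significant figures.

(7.65 × 10⁻⁹) / (898 × 10⁻⁹) = 0.0085189 Ω

8.52 mΩ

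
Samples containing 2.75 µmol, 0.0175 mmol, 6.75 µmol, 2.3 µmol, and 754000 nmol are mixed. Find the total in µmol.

In µmol:
  2.75 µmol → 2.75
  0.0175 mmol = 0.0175e3 µmol = 17.5
  6.75 µmol → 6.75
  2.3 µmol → 2.3
  754000 nmol = 754000e-3 µmol = 754
Sum: 2.75 + 17.5 + 6.75 + 2.3 + 754 = 783.3

783.3 µmol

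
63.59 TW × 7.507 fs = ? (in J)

0.47737013 J

63.59e12 × 7.507e-15 = 477.37013e-3 J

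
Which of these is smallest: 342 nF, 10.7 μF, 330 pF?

342 nF = 0.000000342 F
10.7 μF = 0.0000107 F
330 pF = 0.00000000033 F

330 pF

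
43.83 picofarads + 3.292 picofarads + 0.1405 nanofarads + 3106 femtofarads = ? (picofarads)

In picofarads:
  43.83 picofarads → 43.83
  3.292 picofarads → 3.292
  0.1405 nanofarads = 0.1405 × 10^3 picofarads = 140.5
  3106 femtofarads = 3106 × 10^-3 picofarads = 3.106
Sum: 43.83 + 3.292 + 140.5 + 3.106 = 190.728

190.728 picofarads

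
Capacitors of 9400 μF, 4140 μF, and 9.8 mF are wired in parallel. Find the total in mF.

In mF:
  9400 μF = 9400 × 10^-3 mF = 9.4
  4140 μF = 4140 × 10^-3 mF = 4.14
  9.8 mF → 9.8
Sum: 9.4 + 4.14 + 9.8 = 23.34

23.34 mF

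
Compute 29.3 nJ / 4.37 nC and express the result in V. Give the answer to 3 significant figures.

6.70 V

(29.3e-9) / (4.37e-9) = 6.7048 V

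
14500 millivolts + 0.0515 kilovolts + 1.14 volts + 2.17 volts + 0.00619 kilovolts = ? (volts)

In volts:
  14500 millivolts = 14500e-3 volts = 14.5
  0.0515 kilovolts = 0.0515e3 volts = 51.5
  1.14 volts → 1.14
  2.17 volts → 2.17
  0.00619 kilovolts = 0.00619e3 volts = 6.19
Sum: 14.5 + 51.5 + 1.14 + 2.17 + 6.19 = 75.5

75.5 volts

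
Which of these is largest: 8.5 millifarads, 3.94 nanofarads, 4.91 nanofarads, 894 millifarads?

8.5 millifarads = 0.0085 farads
3.94 nanofarads = 0.00000000394 farads
4.91 nanofarads = 0.00000000491 farads
894 millifarads = 0.894 farads

894 millifarads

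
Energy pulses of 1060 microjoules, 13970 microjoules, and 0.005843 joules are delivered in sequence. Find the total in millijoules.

In millijoules:
  1060 microjoules = 1060 × 10⁻³ millijoules = 1.06
  13970 microjoules = 13970 × 10⁻³ millijoules = 13.97
  0.005843 joules = 0.005843 × 10³ millijoules = 5.843
Sum: 1.06 + 13.97 + 5.843 = 20.873

20.873 millijoules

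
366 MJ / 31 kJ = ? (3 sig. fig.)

(366 × 10⁶) / (31 × 10³) = 11.81 × 10³

11800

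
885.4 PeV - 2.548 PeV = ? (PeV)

882.852 PeV

In PeV:
  885.4 PeV → 885.4
  2.548 PeV → 2.548
Difference: 885.4 - 2.548 = 882.852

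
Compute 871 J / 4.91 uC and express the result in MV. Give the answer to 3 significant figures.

177 MV

(871) / (4.91 × 10^-6) = 177.39 × 10^6 V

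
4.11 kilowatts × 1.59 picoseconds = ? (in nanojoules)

6.5349 nanojoules

4.11 × 10³ × 1.59 × 10⁻¹² = 6.5349 × 10⁻⁹ J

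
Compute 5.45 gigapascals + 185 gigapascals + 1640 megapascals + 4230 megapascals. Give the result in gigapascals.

In gigapascals:
  5.45 gigapascals → 5.45
  185 gigapascals → 185
  1640 megapascals = 1640 × 10⁻³ gigapascals = 1.64
  4230 megapascals = 4230 × 10⁻³ gigapascals = 4.23
Sum: 5.45 + 185 + 1.64 + 4.23 = 196.32

196.32 gigapascals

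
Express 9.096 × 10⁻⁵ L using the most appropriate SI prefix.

= 90.96 × 10⁻⁶ L; 10⁻⁶ is micro.

90.96 μL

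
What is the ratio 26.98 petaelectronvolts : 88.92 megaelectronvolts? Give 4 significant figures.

(26.98 × 10^15) / (88.92 × 10^6) = 0.30342 × 10^9

303400000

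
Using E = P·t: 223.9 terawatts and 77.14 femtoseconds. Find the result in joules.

17.271646 joules

223.9 × 10¹² × 77.14 × 10⁻¹⁵ = 17271.646 × 10⁻³ J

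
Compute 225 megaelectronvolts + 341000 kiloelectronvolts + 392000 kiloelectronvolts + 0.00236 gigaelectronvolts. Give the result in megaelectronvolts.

In megaelectronvolts:
  225 megaelectronvolts → 225
  341000 kiloelectronvolts = 341000 × 10^-3 megaelectronvolts = 341
  392000 kiloelectronvolts = 392000 × 10^-3 megaelectronvolts = 392
  0.00236 gigaelectronvolts = 0.00236 × 10^3 megaelectronvolts = 2.36
Sum: 225 + 341 + 392 + 2.36 = 960.36

960.36 megaelectronvolts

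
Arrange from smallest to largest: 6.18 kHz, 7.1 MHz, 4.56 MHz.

6.18 kHz < 4.56 MHz < 7.1 MHz

6.18 kHz = 6180 Hz
7.1 MHz = 7100000 Hz
4.56 MHz = 4560000 Hz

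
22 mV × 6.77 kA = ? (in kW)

22e-3 × 6.77e3 = 148.94 W

0.14894 kW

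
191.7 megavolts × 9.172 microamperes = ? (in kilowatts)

1.7582724 kilowatts

191.7 × 10^6 × 9.172 × 10^-6 = 1758.2724 W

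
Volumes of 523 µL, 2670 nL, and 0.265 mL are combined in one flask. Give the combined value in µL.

790.67 µL

In µL:
  523 µL → 523
  2670 nL = 2670 × 10^-3 µL = 2.67
  0.265 mL = 0.265 × 10^3 µL = 265
Sum: 523 + 2.67 + 265 = 790.67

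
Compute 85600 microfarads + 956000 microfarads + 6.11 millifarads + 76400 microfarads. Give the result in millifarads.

1124.11 millifarads

In millifarads:
  85600 microfarads = 85600 × 10⁻³ millifarads = 85.6
  956000 microfarads = 956000 × 10⁻³ millifarads = 956
  6.11 millifarads → 6.11
  76400 microfarads = 76400 × 10⁻³ millifarads = 76.4
Sum: 85.6 + 956 + 6.11 + 76.4 = 1124.11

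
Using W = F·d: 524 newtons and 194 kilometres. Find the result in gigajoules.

0.101656 gigajoules

524 × 194 × 10³ = 101656 × 10³ J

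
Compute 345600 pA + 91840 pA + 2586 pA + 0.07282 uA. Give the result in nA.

In nA:
  345600 pA = 345600e-3 nA = 345.6
  91840 pA = 91840e-3 nA = 91.84
  2586 pA = 2586e-3 nA = 2.586
  0.07282 uA = 0.07282e3 nA = 72.82
Sum: 345.6 + 91.84 + 2.586 + 72.82 = 512.846

512.846 nA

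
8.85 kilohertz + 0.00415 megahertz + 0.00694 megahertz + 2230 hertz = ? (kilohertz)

22.17 kilohertz

In kilohertz:
  8.85 kilohertz → 8.85
  0.00415 megahertz = 0.00415 × 10^3 kilohertz = 4.15
  0.00694 megahertz = 0.00694 × 10^3 kilohertz = 6.94
  2230 hertz = 2230 × 10^-3 kilohertz = 2.23
Sum: 8.85 + 4.15 + 6.94 + 2.23 = 22.17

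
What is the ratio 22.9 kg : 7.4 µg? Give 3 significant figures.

(22.9e3) / (7.4e-6) = 3.095e9

3090000000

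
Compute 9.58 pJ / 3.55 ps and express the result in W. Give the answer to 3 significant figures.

2.70 W

(9.58 × 10^-12) / (3.55 × 10^-12) = 2.6986 W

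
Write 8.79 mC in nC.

8790000 nC

milli = 1e-3, nano = 1e-9; factor is 1e6.
8.79 × 1e6 = 8790000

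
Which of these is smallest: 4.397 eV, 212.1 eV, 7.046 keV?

4.397 eV

4.397 eV = 4.397 eV
212.1 eV = 212.1 eV
7.046 keV = 7046 eV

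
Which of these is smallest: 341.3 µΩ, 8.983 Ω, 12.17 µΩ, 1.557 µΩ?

1.557 µΩ

341.3 µΩ = 0.0003413 Ω
8.983 Ω = 8.983 Ω
12.17 µΩ = 0.00001217 Ω
1.557 µΩ = 0.000001557 Ω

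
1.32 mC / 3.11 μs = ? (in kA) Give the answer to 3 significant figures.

0.424 kA

(1.32 × 10⁻³) / (3.11 × 10⁻⁶) = 0.42444 × 10³ A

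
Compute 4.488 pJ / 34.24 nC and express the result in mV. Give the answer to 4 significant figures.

0.1311 mV

(4.488 × 10⁻¹²) / (34.24 × 10⁻⁹) = 0.131075 × 10⁻³ V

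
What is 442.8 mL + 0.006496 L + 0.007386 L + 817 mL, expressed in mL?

In mL:
  442.8 mL → 442.8
  0.006496 L = 0.006496 × 10^3 mL = 6.496
  0.007386 L = 0.007386 × 10^3 mL = 7.386
  817 mL → 817
Sum: 442.8 + 6.496 + 7.386 + 817 = 1273.682

1273.682 mL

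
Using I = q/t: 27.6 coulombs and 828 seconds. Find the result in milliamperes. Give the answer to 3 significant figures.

(27.6) / (828) = 0.033333 A

33.3 milliamperes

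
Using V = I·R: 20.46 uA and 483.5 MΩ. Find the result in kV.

20.46 × 10^-6 × 483.5 × 10^6 = 9892.41 V

9.89241 kV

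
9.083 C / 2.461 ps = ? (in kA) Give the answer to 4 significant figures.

3691000000 kA

(9.083) / (2.461 × 10⁻¹²) = 3.69078 × 10¹² A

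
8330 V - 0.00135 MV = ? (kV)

6.98 kV

In kV:
  8330 V = 8330 × 10⁻³ kV = 8.33
  0.00135 MV = 0.00135 × 10³ kV = 1.35
Difference: 8.33 - 1.35 = 6.98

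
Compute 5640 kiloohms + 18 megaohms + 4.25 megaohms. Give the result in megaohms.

In megaohms:
  5640 kiloohms = 5640 × 10^-3 megaohms = 5.64
  18 megaohms → 18
  4.25 megaohms → 4.25
Sum: 5.64 + 18 + 4.25 = 27.89

27.89 megaohms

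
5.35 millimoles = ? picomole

5350000000 picomoles

milli = 10⁻³, pico = 10⁻¹²; factor is 10⁹.
5.35 × 10⁹ = 5350000000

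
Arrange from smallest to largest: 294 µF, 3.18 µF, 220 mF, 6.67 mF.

294 µF = 0.000294 F
3.18 µF = 0.00000318 F
220 mF = 0.22 F
6.67 mF = 0.00667 F

3.18 µF < 294 µF < 6.67 mF < 220 mF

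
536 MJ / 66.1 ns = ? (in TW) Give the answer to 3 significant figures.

8110 TW

(536e6) / (66.1e-9) = 8.1089e15 W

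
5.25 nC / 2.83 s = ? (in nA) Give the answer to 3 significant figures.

(5.25 × 10⁻⁹) / (2.83) = 1.8551 × 10⁻⁹ A

1.86 nA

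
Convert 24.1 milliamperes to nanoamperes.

milli = 10^-3, nano = 10^-9; factor is 10^6.
24.1 × 10^6 = 24100000

24100000 nanoamperes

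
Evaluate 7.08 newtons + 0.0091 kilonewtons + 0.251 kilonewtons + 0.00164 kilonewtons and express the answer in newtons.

268.82 newtons

In newtons:
  7.08 newtons → 7.08
  0.0091 kilonewtons = 0.0091e3 newtons = 9.1
  0.251 kilonewtons = 0.251e3 newtons = 251
  0.00164 kilonewtons = 0.00164e3 newtons = 1.64
Sum: 7.08 + 9.1 + 251 + 1.64 = 268.82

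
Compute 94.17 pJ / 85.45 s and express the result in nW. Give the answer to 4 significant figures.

0.001102 nW

(94.17e-12) / (85.45) = 1.10205e-12 W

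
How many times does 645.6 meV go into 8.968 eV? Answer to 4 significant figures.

13.89

(8.968) / (645.6e-3) = 0.013891e3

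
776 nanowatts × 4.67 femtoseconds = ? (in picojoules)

0.00000000362392 picojoules

776e-9 × 4.67e-15 = 3623.92e-24 J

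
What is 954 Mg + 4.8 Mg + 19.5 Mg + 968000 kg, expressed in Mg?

1946.3 Mg

In Mg:
  954 Mg → 954
  4.8 Mg → 4.8
  19.5 Mg → 19.5
  968000 kg = 968000 × 10⁻³ Mg = 968
Sum: 954 + 4.8 + 19.5 + 968 = 1946.3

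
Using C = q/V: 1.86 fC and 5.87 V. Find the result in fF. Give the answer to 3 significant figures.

(1.86e-15) / (5.87) = 0.31687e-15 F

0.317 fF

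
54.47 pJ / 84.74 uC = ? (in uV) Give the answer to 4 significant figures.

(54.47 × 10⁻¹²) / (84.74 × 10⁻⁶) = 0.64279 × 10⁻⁶ V

0.6428 uV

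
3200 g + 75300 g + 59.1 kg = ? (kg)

In kg:
  3200 g = 3200e-3 kg = 3.2
  75300 g = 75300e-3 kg = 75.3
  59.1 kg → 59.1
Sum: 3.2 + 75.3 + 59.1 = 137.6

137.6 kg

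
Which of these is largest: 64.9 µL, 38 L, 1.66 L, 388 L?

64.9 µL = 0.0000649 L
38 L = 38 L
1.66 L = 1.66 L
388 L = 388 L

388 L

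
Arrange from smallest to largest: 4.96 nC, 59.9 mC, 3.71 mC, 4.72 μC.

4.96 nC = 0.00000000496 C
59.9 mC = 0.0599 C
3.71 mC = 0.00371 C
4.72 μC = 0.00000472 C

4.96 nC < 4.72 μC < 3.71 mC < 59.9 mC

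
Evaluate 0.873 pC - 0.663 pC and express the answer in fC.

210 fC

In fC:
  0.873 pC = 0.873e3 fC = 873
  0.663 pC = 0.663e3 fC = 663
Difference: 873 - 663 = 210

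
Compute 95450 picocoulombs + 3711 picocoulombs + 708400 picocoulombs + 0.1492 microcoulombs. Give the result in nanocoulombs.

956.761 nanocoulombs

In nanocoulombs:
  95450 picocoulombs = 95450 × 10^-3 nanocoulombs = 95.45
  3711 picocoulombs = 3711 × 10^-3 nanocoulombs = 3.711
  708400 picocoulombs = 708400 × 10^-3 nanocoulombs = 708.4
  0.1492 microcoulombs = 0.1492 × 10^3 nanocoulombs = 149.2
Sum: 95.45 + 3.711 + 708.4 + 149.2 = 956.761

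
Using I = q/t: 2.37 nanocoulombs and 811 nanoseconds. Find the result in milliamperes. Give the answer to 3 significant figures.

(2.37 × 10⁻⁹) / (811 × 10⁻⁹) = 0.0029223 A

2.92 milliamperes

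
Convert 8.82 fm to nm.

0.00000882 nm

femto = 10⁻¹⁵, nano = 10⁻⁹; factor is 10⁻⁶.
8.82 × 10⁻⁶ = 0.00000882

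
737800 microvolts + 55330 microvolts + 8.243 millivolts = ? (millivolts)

801.373 millivolts

In millivolts:
  737800 microvolts = 737800 × 10⁻³ millivolts = 737.8
  55330 microvolts = 55330 × 10⁻³ millivolts = 55.33
  8.243 millivolts → 8.243
Sum: 737.8 + 55.33 + 8.243 = 801.373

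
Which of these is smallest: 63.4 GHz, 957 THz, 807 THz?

63.4 GHz

63.4 GHz = 63400000000 Hz
957 THz = 957000000000000 Hz
807 THz = 807000000000000 Hz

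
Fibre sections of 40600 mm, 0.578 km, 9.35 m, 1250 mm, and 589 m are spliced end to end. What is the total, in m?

1218.2 m

In m:
  40600 mm = 40600 × 10^-3 m = 40.6
  0.578 km = 0.578 × 10^3 m = 578
  9.35 m → 9.35
  1250 mm = 1250 × 10^-3 m = 1.25
  589 m → 589
Sum: 40.6 + 578 + 9.35 + 1.25 + 589 = 1218.2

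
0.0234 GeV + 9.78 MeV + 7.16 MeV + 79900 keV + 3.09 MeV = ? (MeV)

123.33 MeV

In MeV:
  0.0234 GeV = 0.0234 × 10^3 MeV = 23.4
  9.78 MeV → 9.78
  7.16 MeV → 7.16
  79900 keV = 79900 × 10^-3 MeV = 79.9
  3.09 MeV → 3.09
Sum: 23.4 + 9.78 + 7.16 + 79.9 + 3.09 = 123.33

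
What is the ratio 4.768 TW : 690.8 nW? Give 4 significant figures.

(4.768 × 10^12) / (690.8 × 10^-9) = 0.0069021 × 10^21

6902000000000000000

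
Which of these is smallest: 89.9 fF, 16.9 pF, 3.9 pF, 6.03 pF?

89.9 fF = 0.0000000000000899 F
16.9 pF = 0.0000000000169 F
3.9 pF = 0.0000000000039 F
6.03 pF = 0.00000000000603 F

89.9 fF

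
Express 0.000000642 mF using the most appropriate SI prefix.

642 pF

= 642 × 10^-12 F; 10^-12 is pico.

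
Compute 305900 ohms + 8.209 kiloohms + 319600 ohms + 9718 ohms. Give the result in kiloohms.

643.427 kiloohms

In kiloohms:
  305900 ohms = 305900 × 10⁻³ kiloohms = 305.9
  8.209 kiloohms → 8.209
  319600 ohms = 319600 × 10⁻³ kiloohms = 319.6
  9718 ohms = 9718 × 10⁻³ kiloohms = 9.718
Sum: 305.9 + 8.209 + 319.6 + 9.718 = 643.427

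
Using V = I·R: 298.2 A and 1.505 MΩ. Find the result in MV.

448.791 MV

298.2 × 1.505 × 10⁶ = 448.791 × 10⁶ V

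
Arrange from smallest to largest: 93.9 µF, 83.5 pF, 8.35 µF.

93.9 µF = 0.0000939 F
83.5 pF = 0.0000000000835 F
8.35 µF = 0.00000835 F

83.5 pF < 8.35 µF < 93.9 µF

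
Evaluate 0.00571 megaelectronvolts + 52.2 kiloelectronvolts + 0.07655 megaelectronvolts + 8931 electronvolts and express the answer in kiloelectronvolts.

In kiloelectronvolts:
  0.00571 megaelectronvolts = 0.00571 × 10^3 kiloelectronvolts = 5.71
  52.2 kiloelectronvolts → 52.2
  0.07655 megaelectronvolts = 0.07655 × 10^3 kiloelectronvolts = 76.55
  8931 electronvolts = 8931 × 10^-3 kiloelectronvolts = 8.931
Sum: 5.71 + 52.2 + 76.55 + 8.931 = 143.391

143.391 kiloelectronvolts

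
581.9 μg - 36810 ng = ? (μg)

In μg:
  581.9 μg → 581.9
  36810 ng = 36810 × 10⁻³ μg = 36.81
Difference: 581.9 - 36.81 = 545.09

545.09 μg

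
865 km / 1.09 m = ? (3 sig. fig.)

794000

(865e3) / (1.09) = 793.6e3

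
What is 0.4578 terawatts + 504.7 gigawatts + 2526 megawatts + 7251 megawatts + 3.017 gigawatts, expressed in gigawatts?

In gigawatts:
  0.4578 terawatts = 0.4578 × 10³ gigawatts = 457.8
  504.7 gigawatts → 504.7
  2526 megawatts = 2526 × 10⁻³ gigawatts = 2.526
  7251 megawatts = 7251 × 10⁻³ gigawatts = 7.251
  3.017 gigawatts → 3.017
Sum: 457.8 + 504.7 + 2.526 + 7.251 + 3.017 = 975.294

975.294 gigawatts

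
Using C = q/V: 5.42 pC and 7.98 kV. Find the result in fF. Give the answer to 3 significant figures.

(5.42 × 10^-12) / (7.98 × 10^3) = 0.6792 × 10^-15 F

0.679 fF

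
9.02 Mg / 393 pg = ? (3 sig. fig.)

23000000000000000

(9.02 × 10^6) / (393 × 10^-12) = 0.02295 × 10^18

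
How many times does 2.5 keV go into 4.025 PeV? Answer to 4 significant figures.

(4.025 × 10^15) / (2.5 × 10^3) = 1.61 × 10^12

1610000000000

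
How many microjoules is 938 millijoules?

milli = 1e-3, micro = 1e-6; factor is 1e3.
938 × 1e3 = 938000

938000 microjoules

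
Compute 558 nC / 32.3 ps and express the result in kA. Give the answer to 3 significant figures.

(558e-9) / (32.3e-12) = 17.276e3 A

17.3 kA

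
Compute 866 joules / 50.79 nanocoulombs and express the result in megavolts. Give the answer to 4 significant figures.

(866) / (50.79 × 10⁻⁹) = 17.0506 × 10⁹ V

17050 megavolts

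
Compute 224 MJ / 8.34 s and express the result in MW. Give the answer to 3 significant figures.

(224 × 10⁶) / (8.34) = 26.859 × 10⁶ W

26.9 MW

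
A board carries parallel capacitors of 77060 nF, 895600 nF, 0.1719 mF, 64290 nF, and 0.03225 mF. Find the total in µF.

In µF:
  77060 nF = 77060e-3 µF = 77.06
  895600 nF = 895600e-3 µF = 895.6
  0.1719 mF = 0.1719e3 µF = 171.9
  64290 nF = 64290e-3 µF = 64.29
  0.03225 mF = 0.03225e3 µF = 32.25
Sum: 77.06 + 895.6 + 171.9 + 64.29 + 32.25 = 1241.1

1241.1 µF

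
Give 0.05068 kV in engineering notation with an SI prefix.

50.68 V

= 50.68 V; mantissa already in [1, 1000).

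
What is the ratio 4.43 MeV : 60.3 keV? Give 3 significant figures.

(4.43e6) / (60.3e3) = 0.07347e3

73.5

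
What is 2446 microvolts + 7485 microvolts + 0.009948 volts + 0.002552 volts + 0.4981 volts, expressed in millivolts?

520.531 millivolts

In millivolts:
  2446 microvolts = 2446 × 10^-3 millivolts = 2.446
  7485 microvolts = 7485 × 10^-3 millivolts = 7.485
  0.009948 volts = 0.009948 × 10^3 millivolts = 9.948
  0.002552 volts = 0.002552 × 10^3 millivolts = 2.552
  0.4981 volts = 0.4981 × 10^3 millivolts = 498.1
Sum: 2.446 + 7.485 + 9.948 + 2.552 + 498.1 = 520.531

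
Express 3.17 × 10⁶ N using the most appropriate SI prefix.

= 3.17 × 10⁶ N; 10⁶ is mega.

3.17 MN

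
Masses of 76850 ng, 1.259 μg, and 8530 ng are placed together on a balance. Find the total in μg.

In μg:
  76850 ng = 76850 × 10^-3 μg = 76.85
  1.259 μg → 1.259
  8530 ng = 8530 × 10^-3 μg = 8.53
Sum: 76.85 + 1.259 + 8.53 = 86.639

86.639 μg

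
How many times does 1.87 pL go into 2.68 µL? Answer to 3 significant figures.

1430000

(2.68 × 10^-6) / (1.87 × 10^-12) = 1.433 × 10^6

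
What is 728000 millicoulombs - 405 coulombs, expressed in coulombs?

323 coulombs

In coulombs:
  728000 millicoulombs = 728000e-3 coulombs = 728
  405 coulombs → 405
Difference: 728 - 405 = 323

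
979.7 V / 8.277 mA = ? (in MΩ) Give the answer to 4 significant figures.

0.1184 MΩ

(979.7) / (8.277 × 10⁻³) = 118.364 × 10³ Ω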